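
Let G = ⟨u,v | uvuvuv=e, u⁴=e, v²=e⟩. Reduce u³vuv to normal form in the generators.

Multiply left to right, reducing at each step:
  (u³) · v = u³v
  (u³v) · u = u³vu
  (u³vu) · v = u²vu³

Answer: u²vu³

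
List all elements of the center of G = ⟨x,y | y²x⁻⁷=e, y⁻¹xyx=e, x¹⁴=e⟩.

An element z ∈ Z(G) iff z commutes with every generator.
For example x⁷ is central: (x⁷)·x = x⁸ = x·(x⁷); (x⁷)·y = y⁻¹ = y·(x⁷).
Whereas x ∉ Z(G) since x·y = xy ≠ x⁶y⁻¹ = y·x.
Checking each of the 28 elements this way gives Z(G) = {e, x⁷}, of order 2.

Answer: {e, x⁷}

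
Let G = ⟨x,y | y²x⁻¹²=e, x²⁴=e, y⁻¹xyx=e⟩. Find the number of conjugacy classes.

The conjugacy classes (representative and size) are:
  [e] (size 1), [x] (size 2), [x²] (size 2), [x³] (size 2), [x⁴] (size 2), [x⁵] (size 2), [x¹⁸] (size 2), [x⁷] (size 2), [x¹⁶] (size 2), [x¹⁵] (size 2), [x¹⁴] (size 2), [x¹³] (size 2), [x¹²] (size 1), [x⁶y] (size 12), [x⁵y⁻¹] (size 12).
Class equation: 1 + 2 + 2 + 2 + 2 + 2 + 2 + 2 + 2 + 2 + 2 + 2 + 1 + 12 + 12 = 48 = |G|. So G has 15 conjugacy classes.

Answer: 15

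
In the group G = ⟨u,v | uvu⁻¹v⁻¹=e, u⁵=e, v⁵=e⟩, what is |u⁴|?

Compute successive powers until reaching e:
  (u⁴)¹ = u⁴, (u⁴)² = u³, (u⁴)³ = u², (u⁴)⁴ = u, (u⁴)⁵ = e.
The smallest positive k with (u⁴)ᵏ = e is 5.

Answer: 5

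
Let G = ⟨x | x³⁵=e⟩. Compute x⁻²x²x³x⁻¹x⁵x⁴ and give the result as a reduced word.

Multiply left to right, reducing at each step:
  (x³³) · x² = e
  e · x³ = x³
  (x³) · x⁻¹ = x²
  (x²) · x⁵ = x⁷
  (x⁷) · x⁴ = x¹¹

Answer: x¹¹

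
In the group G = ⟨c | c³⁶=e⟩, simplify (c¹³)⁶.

Compute successive powers of (c¹³), reducing at each step:
  (c¹³)²: (c¹³) · c¹³ = c²⁶
  (c¹³)³: (c²⁶) · c¹³ = c³
  (c¹³)⁴: (c³) · c¹³ = c¹⁶
  (c¹³)⁵: (c¹⁶) · c¹³ = c²⁹
  (c¹³)⁶: (c²⁹) · c¹³ = c⁶

Answer: c⁶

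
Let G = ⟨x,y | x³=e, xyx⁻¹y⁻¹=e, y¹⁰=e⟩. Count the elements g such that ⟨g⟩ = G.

G is cyclic of order 30. An element generates G iff its order is 30, and a cyclic group of order 30 has exactly φ(30) = 8 such elements.

Answer: 8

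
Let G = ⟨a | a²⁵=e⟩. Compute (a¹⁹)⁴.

Compute successive powers of (a¹⁹), reducing at each step:
  (a¹⁹)²: (a¹⁹) · a¹⁹ = a¹³
  (a¹⁹)³: (a¹³) · a¹⁹ = a⁷
  (a¹⁹)⁴: (a⁷) · a¹⁹ = a

Answer: a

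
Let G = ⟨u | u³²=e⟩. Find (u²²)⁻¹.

The order of (u²²) is 16 (smallest k with (u²²)ᵏ = e), so (u²²)⁻¹ = (u²²)¹⁵ = u¹⁰.
Check: (u²²) · (u¹⁰) → (u²²) · u¹⁰ = e, giving e as required.

Answer: u¹⁰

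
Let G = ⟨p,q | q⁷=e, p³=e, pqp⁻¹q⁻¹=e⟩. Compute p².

Compute successive powers of p, reducing at each step:
  p²: p · p = p²

Answer: p²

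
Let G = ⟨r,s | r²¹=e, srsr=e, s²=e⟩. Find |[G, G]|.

G' = [G, G] is generated by all commutators. The generator-pair commutators are: [r, s] = r².
The subgroup they normally generate is {e, r, r², r³, r⁴, r⁵, r⁶, r⁷, r⁸, r⁹, r¹⁰, r¹¹, r¹², r¹³, r¹⁴, r¹⁵, r¹⁶, r¹⁷, r¹⁸, r¹⁹, r²⁰}, of order 21.
Check: |G/G'| = 42/21 = 2 is the order of the abelianisation.

Answer: 21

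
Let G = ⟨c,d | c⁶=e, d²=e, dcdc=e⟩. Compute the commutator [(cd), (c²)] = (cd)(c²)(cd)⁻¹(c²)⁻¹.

[(cd), (c²)] = (cd)·(c²)·(cd)⁻¹·(c²)⁻¹.
  (cd) · (c²) = c⁵d
  (c⁵d) · (cd) = c⁴
  (c⁴) · (c⁴) = c²

Answer: c²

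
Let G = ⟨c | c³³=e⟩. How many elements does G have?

G is generated by a single element, so G is cyclic. The relator gives c³³ = e and no smaller power is forced to be e, so the 33 powers {c, e, c², c³, c⁴, c⁵, c⁶, c⁷, c⁸, c⁹, c²², c²³, c²¹, c²⁰, c²⁴, c²⁵, c²⁶, c²⁷, c²⁸, c²⁹, c³², c³¹, c³⁰, c¹², c¹³, c¹¹, c¹⁰, c¹⁴, c¹⁵, c¹⁶, c¹⁷, c¹⁸, c¹⁹} are distinct. Hence |G| = 33.

Answer: 33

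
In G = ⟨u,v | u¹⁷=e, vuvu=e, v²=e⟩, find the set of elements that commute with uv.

⟨uv⟩ ⊆ C_G(uv) since powers of uv commute with uv; so |C_G(uv)| ≥ |⟨uv⟩| = 2.
By orbit–stabilizer, |C_G(uv)| = |G| / |conj. class of uv| = 34 / 17 = 2.
The 2 elements commuting with uv are {e, uv}.

Answer: {e, uv}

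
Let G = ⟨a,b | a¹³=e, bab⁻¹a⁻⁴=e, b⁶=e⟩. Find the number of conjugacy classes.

The conjugacy classes (representative and size) are:
  [e] (size 1), [a⁴] (size 6), [a¹¹] (size 6), [a⁷b] (size 13), [a⁸b²] (size 13), [a¹²b³] (size 13), [a⁵b⁴] (size 13), [a¹¹b⁵] (size 13).
Class equation: 1 + 6 + 6 + 13 + 13 + 13 + 13 + 13 = 78 = |G|. So G has 8 conjugacy classes.

Answer: 8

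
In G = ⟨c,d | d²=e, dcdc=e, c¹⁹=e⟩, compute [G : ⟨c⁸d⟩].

First find ord(c⁸d) by computing successive powers:
  (c⁸d)¹ = c⁸d, (c⁸d)² = e.
So |⟨c⁸d⟩| = ord(c⁸d) = 2. With |G| = 38, by Lagrange [G : ⟨c⁸d⟩] = 38/2 = 19.

Answer: 19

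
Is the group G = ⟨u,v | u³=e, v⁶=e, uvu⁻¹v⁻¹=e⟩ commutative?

Each pair of generators commutes: u·v = uv = v·u. Since the generators pairwise commute, every element of G commutes with every other, so G is abelian.

Answer: Yes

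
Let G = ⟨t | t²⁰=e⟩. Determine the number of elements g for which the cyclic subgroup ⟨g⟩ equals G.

G is cyclic of order 20. An element generates G iff its order is 20, and a cyclic group of order 20 has exactly φ(20) = 8 such elements.

Answer: 8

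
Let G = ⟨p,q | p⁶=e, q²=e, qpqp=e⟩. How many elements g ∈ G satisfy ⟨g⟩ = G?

⟨g⟩ = G would require ord(g) = |G| = 12, but the maximum element order in G is 6 < 12. So G is not cyclic and no single element generates it: the count is 0.

Answer: 0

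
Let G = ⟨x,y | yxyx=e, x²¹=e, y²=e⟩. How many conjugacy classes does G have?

The conjugacy classes (representative and size) are:
  [e] (size 1), [x²⁰] (size 2), [x²] (size 2), [x³] (size 2), [x¹⁷] (size 2), [x⁵] (size 2), [x⁶] (size 2), [x⁷] (size 2), [x⁸] (size 2), [x⁹] (size 2), [x¹⁰] (size 2), [y] (size 21).
Class equation: 1 + 2 + 2 + 2 + 2 + 2 + 2 + 2 + 2 + 2 + 2 + 21 = 42 = |G|. So G has 12 conjugacy classes.

Answer: 12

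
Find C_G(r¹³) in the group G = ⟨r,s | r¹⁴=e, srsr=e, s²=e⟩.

⟨r¹³⟩ ⊆ C_G(r¹³) since powers of r¹³ commute with r¹³; so |C_G(r¹³)| ≥ |⟨r¹³⟩| = 14.
By orbit–stabilizer, |C_G(r¹³)| = |G| / |conj. class of r¹³| = 28 / 2 = 14.
The 14 elements commuting with r¹³ are {e, r, r², r³, r⁴, r⁵, r⁶, r⁷, r⁸, r⁹, r¹⁰, r¹¹, r¹², r¹³}.

Answer: {e, r, r², r³, r⁴, r⁵, r⁶, r⁷, r⁸, r⁹, r¹⁰, r¹¹, r¹², r¹³}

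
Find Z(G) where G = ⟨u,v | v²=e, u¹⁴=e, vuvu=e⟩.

An element z ∈ Z(G) iff z commutes with every generator.
For example u⁷ is central: (u⁷)·u = u⁸ = u·(u⁷); (u⁷)·v = u⁷v = v·(u⁷).
Whereas u ∉ Z(G) since u·v = uv ≠ u¹³v = v·u.
Checking each of the 28 elements this way gives Z(G) = {e, u⁷}, of order 2.

Answer: {e, u⁷}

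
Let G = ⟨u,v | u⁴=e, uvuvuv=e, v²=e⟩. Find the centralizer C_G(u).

⟨u⟩ ⊆ C_G(u) since powers of u commute with u; so |C_G(u)| ≥ |⟨u⟩| = 4.
By orbit–stabilizer, |C_G(u)| = |G| / |conj. class of u| = 24 / 6 = 4.
The 4 elements commuting with u are {e, u, u², u³}.

Answer: {e, u, u², u³}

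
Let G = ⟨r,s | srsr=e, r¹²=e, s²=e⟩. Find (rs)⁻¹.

The order of (rs) is 2 (smallest k with (rs)ᵏ = e), so (rs)⁻¹ = (rs)¹ = rs.
Check: (rs) · (rs) → (rs) · r = s;   s · s = e, giving e as required.

Answer: rs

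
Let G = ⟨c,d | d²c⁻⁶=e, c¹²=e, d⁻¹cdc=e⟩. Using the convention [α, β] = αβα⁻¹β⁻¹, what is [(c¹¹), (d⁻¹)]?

[(c¹¹), (d⁻¹)] = (c¹¹)·(d⁻¹)·(c¹¹)⁻¹·(d⁻¹)⁻¹.
  (c¹¹) · (d⁻¹) = c⁵d
  (c⁵d) · c = c⁴d
  (c⁴d) · d = c¹⁰

Answer: c¹⁰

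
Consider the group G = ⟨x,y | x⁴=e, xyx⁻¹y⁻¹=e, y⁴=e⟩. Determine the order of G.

Enumerate words in the generators, reducing via the relations: the distinct elements are
  {e, x, y, xy, x², x³, y², y³, xy², xy³, x²y, x³y, x²y², x²y³, x³y², x³y³}.
No further products give new elements, so |G| = 16.

Answer: 16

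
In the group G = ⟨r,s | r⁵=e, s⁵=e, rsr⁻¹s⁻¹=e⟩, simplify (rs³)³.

Compute successive powers of (rs³), reducing at each step:
  (rs³)²: (rs³) · r = r²s³;   (r²s³) · s³ = r²s
  (rs³)³: (r²s) · r = r³s;   (r³s) · s³ = r³s⁴

Answer: r³s⁴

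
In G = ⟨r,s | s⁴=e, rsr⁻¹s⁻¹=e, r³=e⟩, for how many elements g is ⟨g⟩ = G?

G is cyclic of order 12. An element generates G iff its order is 12, and a cyclic group of order 12 has exactly φ(12) = 4 such elements.

Answer: 4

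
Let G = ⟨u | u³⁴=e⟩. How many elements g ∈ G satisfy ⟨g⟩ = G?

G is cyclic of order 34. An element generates G iff its order is 34, and a cyclic group of order 34 has exactly φ(34) = 16 such elements.

Answer: 16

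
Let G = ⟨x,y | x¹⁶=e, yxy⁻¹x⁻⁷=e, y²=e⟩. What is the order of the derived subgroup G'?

G' = [G, G] is generated by all commutators. The generator-pair commutators are: [x, y] = x¹⁰.
The subgroup they normally generate is {e, x², x⁴, x⁶, x⁸, x¹⁰, x¹², x¹⁴}, of order 8.
Check: |G/G'| = 32/8 = 4 is the order of the abelianisation.

Answer: 8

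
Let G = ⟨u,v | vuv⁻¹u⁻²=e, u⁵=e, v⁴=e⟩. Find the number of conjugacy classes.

The conjugacy classes (representative and size) are:
  [e] (size 1), [u⁴] (size 4), [u²v] (size 5), [v²] (size 5), [u³v³] (size 5).
Class equation: 1 + 4 + 5 + 5 + 5 = 20 = |G|. So G has 5 conjugacy classes.

Answer: 5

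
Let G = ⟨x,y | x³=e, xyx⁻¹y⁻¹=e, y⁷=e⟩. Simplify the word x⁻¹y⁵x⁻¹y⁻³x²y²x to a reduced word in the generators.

Multiply left to right, reducing at each step:
  (x²) · y⁵ = x²y⁵
  (x²y⁵) · x⁻¹ = xy⁵
  (xy⁵) · y⁻³ = xy²
  (xy²) · x² = y²
  (y²) · y² = y⁴
  (y⁴) · x = xy⁴

Answer: xy⁴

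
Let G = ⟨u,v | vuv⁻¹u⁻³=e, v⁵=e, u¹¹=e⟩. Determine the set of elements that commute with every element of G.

An element z ∈ Z(G) iff z commutes with every generator.
For example e is central: e·u = u = u·e; e·v = v = v·e.
Whereas u ∉ Z(G) since u·v = uv ≠ u³v = v·u.
Checking each of the 55 elements this way gives Z(G) = {e}, of order 1.

Answer: {e}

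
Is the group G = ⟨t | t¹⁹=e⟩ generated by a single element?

|G| = 19. The element t has order 19 (its powers give 19 distinct elements), so ⟨t⟩ = G and G is cyclic.

Answer: Yes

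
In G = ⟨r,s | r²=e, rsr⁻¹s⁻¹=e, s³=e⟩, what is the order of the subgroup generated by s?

|⟨s⟩| equals the order of s. Compute successive powers until reaching e:
  s¹ = s, s² = s², s³ = e.
The smallest positive k with sᵏ = e is 3, so |⟨s⟩| = 3.

Answer: 3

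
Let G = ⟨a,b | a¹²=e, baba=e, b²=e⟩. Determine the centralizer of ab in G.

⟨ab⟩ ⊆ C_G(ab) since powers of ab commute with ab; so |C_G(ab)| ≥ |⟨ab⟩| = 2.
By orbit–stabilizer, |C_G(ab)| = |G| / |conj. class of ab| = 24 / 6 = 4.
The 4 elements commuting with ab are {e, a⁶, ab, a⁷b}.

Answer: {e, a⁶, ab, a⁷b}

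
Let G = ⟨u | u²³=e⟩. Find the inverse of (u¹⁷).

The order of (u¹⁷) is 23 (smallest k with (u¹⁷)ᵏ = e), so (u¹⁷)⁻¹ = (u¹⁷)²² = u⁶.
Check: (u¹⁷) · (u⁶) → (u¹⁷) · u⁶ = e, giving e as required.

Answer: u⁶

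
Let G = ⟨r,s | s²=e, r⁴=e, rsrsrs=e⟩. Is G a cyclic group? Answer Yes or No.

Every cyclic group is abelian. But r·s = rs while s·r = sr, so r·s ≠ s·r and G is not abelian. Hence G is not cyclic.

Answer: No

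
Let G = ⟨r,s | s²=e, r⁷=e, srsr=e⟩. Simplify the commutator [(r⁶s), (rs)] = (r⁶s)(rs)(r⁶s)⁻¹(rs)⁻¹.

[(r⁶s), (rs)] = (r⁶s)·(rs)·(r⁶s)⁻¹·(rs)⁻¹.
  (r⁶s) · (rs) = r⁵
  (r⁵) · (r⁶s) = r⁴s
  (r⁴s) · (rs) = r³

Answer: r³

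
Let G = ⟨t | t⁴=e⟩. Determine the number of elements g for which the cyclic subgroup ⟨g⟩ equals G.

G is cyclic of order 4. An element generates G iff its order is 4, and a cyclic group of order 4 has exactly φ(4) = 2 such elements.

Answer: 2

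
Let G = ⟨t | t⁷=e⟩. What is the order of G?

G is generated by a single element, so G is cyclic. The relator gives t⁷ = e and no smaller power is forced to be e, so the 7 powers {e, t, t², t³, t⁴, t⁵, t⁶} are distinct. Hence |G| = 7.

Answer: 7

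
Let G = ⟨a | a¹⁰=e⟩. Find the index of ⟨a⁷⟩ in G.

First find ord(a⁷) by computing successive powers:
  (a⁷)¹ = a⁷, (a⁷)² = a⁴, (a⁷)³ = a, (a⁷)⁴ = a⁸, (a⁷)⁵ = a⁵, (a⁷)⁶ = a², (a⁷)⁷ = a⁹, (a⁷)⁸ = a⁶, (a⁷)⁹ = a³, (a⁷)¹⁰ = e.
So |⟨a⁷⟩| = ord(a⁷) = 10. With |G| = 10, by Lagrange [G : ⟨a⁷⟩] = 10/10 = 1.

Answer: 1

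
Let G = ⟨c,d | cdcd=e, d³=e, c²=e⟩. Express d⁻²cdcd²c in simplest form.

Multiply left to right, reducing at each step:
  d · c = cd²
  (cd²) · d = c
  c · c = e
  e · d² = d²
  (d²) · c = cd

Answer: cd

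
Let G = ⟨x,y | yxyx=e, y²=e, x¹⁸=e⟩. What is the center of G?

An element z ∈ Z(G) iff z commutes with every generator.
For example x⁹ is central: (x⁹)·x = x¹⁰ = x·(x⁹); (x⁹)·y = x⁹y = y·(x⁹).
Whereas x ∉ Z(G) since x·y = xy ≠ x¹⁷y = y·x.
Checking each of the 36 elements this way gives Z(G) = {e, x⁹}, of order 2.

Answer: {e, x⁹}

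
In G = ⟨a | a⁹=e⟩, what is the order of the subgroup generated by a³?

|⟨a³⟩| equals the order of a³. Compute successive powers until reaching e:
  (a³)¹ = a³, (a³)² = a⁶, (a³)³ = e.
The smallest positive k with (a³)ᵏ = e is 3, so |⟨a³⟩| = 3.

Answer: 3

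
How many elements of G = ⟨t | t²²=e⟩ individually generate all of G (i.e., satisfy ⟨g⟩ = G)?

G is cyclic of order 22. An element generates G iff its order is 22, and a cyclic group of order 22 has exactly φ(22) = 10 such elements.

Answer: 10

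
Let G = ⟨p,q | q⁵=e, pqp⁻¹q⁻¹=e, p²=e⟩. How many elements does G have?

Enumerate words in the generators, reducing via the relations: the distinct elements are
  {e, p, q, pq, q², q³, q⁴, pq², pq³, pq⁴}.
No further products give new elements, so |G| = 10.

Answer: 10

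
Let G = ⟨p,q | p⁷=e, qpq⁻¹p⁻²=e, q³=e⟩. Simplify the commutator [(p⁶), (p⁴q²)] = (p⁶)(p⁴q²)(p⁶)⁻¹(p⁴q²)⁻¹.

[(p⁶), (p⁴q²)] = (p⁶)·(p⁴q²)·(p⁶)⁻¹·(p⁴q²)⁻¹.
  (p⁶) · (p⁴q²) = p³q²
  (p³q²) · p = q²
  (q²) · (p⁶q) = p³

Answer: p³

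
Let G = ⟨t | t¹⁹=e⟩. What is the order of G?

G is generated by a single element, so G is cyclic. The relator gives t¹⁹ = e and no smaller power is forced to be e, so the 19 powers {e, t, t², t³, t⁴, t⁵, t⁶, t⁷, t⁸, t⁹, t¹², t¹³, t¹¹, t¹⁰, t¹⁴, t¹⁵, t¹⁶, t¹⁷, t¹⁸} are distinct. Hence |G| = 19.

Answer: 19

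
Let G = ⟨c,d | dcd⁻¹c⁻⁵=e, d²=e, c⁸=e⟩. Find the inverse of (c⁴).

The order of (c⁴) is 2 (smallest k with (c⁴)ᵏ = e), so (c⁴)⁻¹ = (c⁴)¹ = c⁴.
Check: (c⁴) · (c⁴) → (c⁴) · c⁴ = e, giving e as required.

Answer: c⁴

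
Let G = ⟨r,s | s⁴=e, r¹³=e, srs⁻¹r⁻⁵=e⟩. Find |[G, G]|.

G' = [G, G] is generated by all commutators. The generator-pair commutators are: [r, s] = r⁹.
The subgroup they normally generate is {e, r, r², r³, r⁴, r⁵, r⁶, r⁷, r⁸, r⁹, r¹⁰, r¹¹, r¹²}, of order 13.
Check: |G/G'| = 52/13 = 4 is the order of the abelianisation.

Answer: 13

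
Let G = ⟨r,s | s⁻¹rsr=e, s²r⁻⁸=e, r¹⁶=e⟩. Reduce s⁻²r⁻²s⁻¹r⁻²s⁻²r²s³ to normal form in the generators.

Multiply left to right, reducing at each step:
  (r⁸) · r⁻² = r⁶
  (r⁶) · s⁻¹ = r⁶s⁻¹
  (r⁶s⁻¹) · r⁻² = s
  s · s⁻² = s⁻¹
  (s⁻¹) · r² = r⁶s
  (r⁶s) · s³ = r⁶

Answer: r⁶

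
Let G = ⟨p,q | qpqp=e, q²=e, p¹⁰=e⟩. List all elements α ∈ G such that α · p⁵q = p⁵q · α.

⟨p⁵q⟩ ⊆ C_G(p⁵q) since powers of p⁵q commute with p⁵q; so |C_G(p⁵q)| ≥ |⟨p⁵q⟩| = 2.
By orbit–stabilizer, |C_G(p⁵q)| = |G| / |conj. class of p⁵q| = 20 / 5 = 4.
The 4 elements commuting with p⁵q are {e, p⁵, q, p⁵q}.

Answer: {e, p⁵, q, p⁵q}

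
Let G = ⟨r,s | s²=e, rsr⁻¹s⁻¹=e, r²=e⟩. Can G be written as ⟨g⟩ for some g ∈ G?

|G| = 4, but the maximum element order in G is 2 < 4. No single element generates all of G, so G is not cyclic.

Answer: No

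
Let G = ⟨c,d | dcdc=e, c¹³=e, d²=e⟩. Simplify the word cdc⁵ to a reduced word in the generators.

Multiply left to right, reducing at each step:
  c · d = cd
  (cd) · c⁵ = c⁹d

Answer: c⁹d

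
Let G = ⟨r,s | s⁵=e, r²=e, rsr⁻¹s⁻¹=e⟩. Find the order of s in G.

Compute successive powers until reaching e:
  s¹ = s, s² = s², s³ = s³, s⁴ = s⁴, s⁵ = e.
The smallest positive k with sᵏ = e is 5.

Answer: 5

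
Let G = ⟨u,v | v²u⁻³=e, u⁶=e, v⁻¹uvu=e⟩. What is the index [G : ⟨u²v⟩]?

First find ord(u²v) by computing successive powers:
  (u²v)¹ = u²v, (u²v)² = u³, (u²v)³ = u²v⁻¹, (u²v)⁴ = e.
So |⟨u²v⟩| = ord(u²v) = 4. With |G| = 12, by Lagrange [G : ⟨u²v⟩] = 12/4 = 3.

Answer: 3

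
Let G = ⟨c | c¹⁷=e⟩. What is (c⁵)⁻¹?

The order of (c⁵) is 17 (smallest k with (c⁵)ᵏ = e), so (c⁵)⁻¹ = (c⁵)¹⁶ = c¹².
Check: (c⁵) · (c¹²) → (c⁵) · c¹² = e, giving e as required.

Answer: c¹²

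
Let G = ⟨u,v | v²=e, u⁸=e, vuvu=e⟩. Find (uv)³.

Compute successive powers of (uv), reducing at each step:
  (uv)²: (uv) · u = v;   v · v = e
  (uv)³: e · u = u;   u · v = uv

Answer: uv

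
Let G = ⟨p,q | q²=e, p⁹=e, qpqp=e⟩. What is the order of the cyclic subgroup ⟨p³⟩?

|⟨p³⟩| equals the order of p³. Compute successive powers until reaching e:
  (p³)¹ = p³, (p³)² = p⁶, (p³)³ = e.
The smallest positive k with (p³)ᵏ = e is 3, so |⟨p³⟩| = 3.

Answer: 3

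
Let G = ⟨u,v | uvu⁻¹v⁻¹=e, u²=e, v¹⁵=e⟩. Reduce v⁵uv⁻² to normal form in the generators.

Multiply left to right, reducing at each step:
  (v⁵) · u = uv⁵
  (uv⁵) · v⁻² = uv³

Answer: uv³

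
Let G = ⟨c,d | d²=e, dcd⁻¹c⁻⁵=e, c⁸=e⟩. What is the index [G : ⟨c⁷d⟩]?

First find ord(c⁷d) by computing successive powers:
  (c⁷d)¹ = c⁷d, (c⁷d)² = c², (c⁷d)³ = cd, (c⁷d)⁴ = c⁴, (c⁷d)⁵ = c³d, (c⁷d)⁶ = c⁶, (c⁷d)⁷ = c⁵d, (c⁷d)⁸ = e.
So |⟨c⁷d⟩| = ord(c⁷d) = 8. With |G| = 16, by Lagrange [G : ⟨c⁷d⟩] = 16/8 = 2.

Answer: 2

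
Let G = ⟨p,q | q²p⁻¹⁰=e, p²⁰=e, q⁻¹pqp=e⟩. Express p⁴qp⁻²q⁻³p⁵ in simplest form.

Multiply left to right, reducing at each step:
  (p⁴) · q = p⁴q
  (p⁴q) · p⁻² = p⁶q
  (p⁶q) · q⁻³ = p¹⁶
  (p¹⁶) · p⁵ = p

Answer: p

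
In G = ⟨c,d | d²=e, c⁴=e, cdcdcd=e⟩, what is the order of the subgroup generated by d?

|⟨d⟩| equals the order of d. Compute successive powers until reaching e:
  d¹ = d, d² = e.
The smallest positive k with dᵏ = e is 2, so |⟨d⟩| = 2.

Answer: 2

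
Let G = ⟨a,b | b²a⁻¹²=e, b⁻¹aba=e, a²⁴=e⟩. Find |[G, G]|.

G' = [G, G] is generated by all commutators. The generator-pair commutators are: [a, b] = a².
The subgroup they normally generate is {e, a², a⁴, a⁶, a⁸, a¹⁰, a¹², a¹⁴, a¹⁶, a¹⁸, a²⁰, a²²}, of order 12.
Check: |G/G'| = 48/12 = 4 is the order of the abelianisation.

Answer: 12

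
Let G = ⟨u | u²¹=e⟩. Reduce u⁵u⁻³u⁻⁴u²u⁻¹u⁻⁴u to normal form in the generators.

Multiply left to right, reducing at each step:
  (u⁵) · u⁻³ = u²
  (u²) · u⁻⁴ = u¹⁹
  (u¹⁹) · u² = e
  e · u⁻¹ = u²⁰
  (u²⁰) · u⁻⁴ = u¹⁶
  (u¹⁶) · u = u¹⁷

Answer: u¹⁷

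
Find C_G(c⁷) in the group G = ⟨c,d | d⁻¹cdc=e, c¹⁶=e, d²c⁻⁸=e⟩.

⟨c⁷⟩ ⊆ C_G(c⁷) since powers of c⁷ commute with c⁷; so |C_G(c⁷)| ≥ |⟨c⁷⟩| = 16.
By orbit–stabilizer, |C_G(c⁷)| = |G| / |conj. class of c⁷| = 32 / 2 = 16.
The 16 elements commuting with c⁷ are {e, c, c², c³, c⁴, c⁵, c⁶, c⁷, c⁸, c⁹, c¹⁰, c¹¹, c¹², c¹³, c¹⁴, c¹⁵}.

Answer: {e, c, c², c³, c⁴, c⁵, c⁶, c⁷, c⁸, c⁹, c¹⁰, c¹¹, c¹², c¹³, c¹⁴, c¹⁵}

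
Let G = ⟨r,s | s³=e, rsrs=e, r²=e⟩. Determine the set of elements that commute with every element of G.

An element z ∈ Z(G) iff z commutes with every generator.
For example e is central: e·r = r = r·e; e·s = s = s·e.
Whereas r ∉ Z(G) since r·s = rs ≠ rs² = s·r.
Checking each of the 6 elements this way gives Z(G) = {e}, of order 1.

Answer: {e}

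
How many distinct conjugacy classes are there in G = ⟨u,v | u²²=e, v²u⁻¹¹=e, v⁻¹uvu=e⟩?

The conjugacy classes (representative and size) are:
  [e] (size 1), [u²¹] (size 2), [u²] (size 2), [u³] (size 2), [u¹⁸] (size 2), [u¹⁷] (size 2), [u⁶] (size 2), [u⁷] (size 2), [u⁸] (size 2), [u¹³] (size 2), [u¹²] (size 2), [u¹¹] (size 1), [u¹⁰v] (size 11), [u⁷v] (size 11).
Class equation: 1 + 2 + 2 + 2 + 2 + 2 + 2 + 2 + 2 + 2 + 2 + 1 + 11 + 11 = 44 = |G|. So G has 14 conjugacy classes.

Answer: 14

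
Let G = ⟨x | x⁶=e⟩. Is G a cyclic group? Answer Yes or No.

|G| = 6. The element x has order 6 (its powers give 6 distinct elements), so ⟨x⟩ = G and G is cyclic.

Answer: Yes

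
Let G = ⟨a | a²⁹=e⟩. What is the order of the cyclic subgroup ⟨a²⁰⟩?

|⟨a²⁰⟩| equals the order of a²⁰. Compute successive powers until reaching e:
  (a²⁰)¹ = a²⁰, (a²⁰)² = a¹¹, (a²⁰)³ = a², (a²⁰)⁴ = a²², (a²⁰)⁵ = a¹³, (a²⁰)⁶ = a⁴, (a²⁰)⁷ = a²⁴, (a²⁰)⁸ = a¹⁵, (a²⁰)⁹ = a⁶, (a²⁰)¹⁰ = a²⁶, (a²⁰)¹¹ = a¹⁷, (a²⁰)¹² = a⁸, (a²⁰)¹³ = a²⁸, (a²⁰)¹⁴ = a¹⁹, (a²⁰)¹⁵ = a¹⁰, (a²⁰)¹⁶ = a, (a²⁰)¹⁷ = a²¹, (a²⁰)¹⁸ = a¹², (a²⁰)¹⁹ = a³, (a²⁰)²⁰ = a²³, (a²⁰)²¹ = a¹⁴, (a²⁰)²² = a⁵, (a²⁰)²³ = a²⁵, (a²⁰)²⁴ = a¹⁶, (a²⁰)²⁵ = a⁷, (a²⁰)²⁶ = a²⁷, (a²⁰)²⁷ = a¹⁸, (a²⁰)²⁸ = a⁹, (a²⁰)²⁹ = e.
The smallest positive k with (a²⁰)ᵏ = e is 29, so |⟨a²⁰⟩| = 29.

Answer: 29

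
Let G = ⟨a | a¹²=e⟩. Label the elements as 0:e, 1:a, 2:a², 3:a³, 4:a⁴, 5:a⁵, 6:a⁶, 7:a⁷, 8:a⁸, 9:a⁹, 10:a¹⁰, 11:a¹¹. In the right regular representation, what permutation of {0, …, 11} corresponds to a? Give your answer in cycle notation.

(0 1 2 3 4 5 6 7 8 9 10 11)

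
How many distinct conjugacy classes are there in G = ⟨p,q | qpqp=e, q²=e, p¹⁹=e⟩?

The conjugacy classes (representative and size) are:
  [e] (size 1), [p¹⁸] (size 2), [p²] (size 2), [p¹⁶] (size 2), [p⁴] (size 2), [p¹⁴] (size 2), [p¹³] (size 2), [p¹²] (size 2), [p⁸] (size 2), [p⁹] (size 2), [q] (size 19).
Class equation: 1 + 2 + 2 + 2 + 2 + 2 + 2 + 2 + 2 + 2 + 19 = 38 = |G|. So G has 11 conjugacy classes.

Answer: 11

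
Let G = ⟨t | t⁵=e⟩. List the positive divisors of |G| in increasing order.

|G| = 5 = 5. By Lagrange's theorem the order of any subgroup divides 5; the divisors of 5 are 1, 5.

Answer: 1, 5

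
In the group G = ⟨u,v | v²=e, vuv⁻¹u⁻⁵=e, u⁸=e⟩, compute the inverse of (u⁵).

The order of (u⁵) is 8 (smallest k with (u⁵)ᵏ = e), so (u⁵)⁻¹ = (u⁵)⁷ = u³.
Check: (u⁵) · (u³) → (u⁵) · u³ = e, giving e as required.

Answer: u³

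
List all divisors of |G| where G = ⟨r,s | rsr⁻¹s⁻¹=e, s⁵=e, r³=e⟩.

|G| = 15 = 3 · 5. By Lagrange's theorem the order of any subgroup divides 15; the divisors of 15 are 1, 3, 5, 15.

Answer: 1, 3, 5, 15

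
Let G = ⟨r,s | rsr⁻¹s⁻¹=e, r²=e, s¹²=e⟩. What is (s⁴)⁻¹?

The order of (s⁴) is 3 (smallest k with (s⁴)ᵏ = e), so (s⁴)⁻¹ = (s⁴)² = s⁸.
Check: (s⁴) · (s⁸) → (s⁴) · s⁸ = e, giving e as required.

Answer: s⁸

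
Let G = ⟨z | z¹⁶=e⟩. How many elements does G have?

G is generated by a single element, so G is cyclic. The relator gives z¹⁶ = e and no smaller power is forced to be e, so the 16 powers {e, z, z², z³, z⁴, z⁵, z⁶, z⁷, z⁸, z⁹, z¹², z¹³, z¹¹, z¹⁰, z¹⁴, z¹⁵} are distinct. Hence |G| = 16.

Answer: 16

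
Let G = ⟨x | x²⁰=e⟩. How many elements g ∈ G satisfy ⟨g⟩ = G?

G is cyclic of order 20. An element generates G iff its order is 20, and a cyclic group of order 20 has exactly φ(20) = 8 such elements.

Answer: 8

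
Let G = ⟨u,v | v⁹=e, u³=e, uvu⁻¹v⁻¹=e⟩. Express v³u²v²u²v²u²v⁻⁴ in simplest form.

Multiply left to right, reducing at each step:
  (v³) · u² = u²v³
  (u²v³) · v² = u²v⁵
  (u²v⁵) · u² = uv⁵
  (uv⁵) · v² = uv⁷
  (uv⁷) · u² = v⁷
  (v⁷) · v⁻⁴ = v³

Answer: v³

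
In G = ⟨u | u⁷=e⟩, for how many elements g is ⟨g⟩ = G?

G is cyclic of order 7. An element generates G iff its order is 7, and a cyclic group of order 7 has exactly φ(7) = 6 such elements.

Answer: 6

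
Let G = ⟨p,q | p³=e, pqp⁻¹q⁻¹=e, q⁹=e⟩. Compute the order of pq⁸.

Compute successive powers until reaching e:
  (pq⁸)¹ = pq⁸, (pq⁸)² = p²q⁷, (pq⁸)³ = q⁶, (pq⁸)⁴ = pq⁵, (pq⁸)⁵ = p²q⁴, (pq⁸)⁶ = q³, (pq⁸)⁷ = pq², (pq⁸)⁸ = p²q, (pq⁸)⁹ = e.
The smallest positive k with (pq⁸)ᵏ = e is 9.

Answer: 9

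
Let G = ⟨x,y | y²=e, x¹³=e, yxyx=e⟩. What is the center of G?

An element z ∈ Z(G) iff z commutes with every generator.
For example e is central: e·x = x = x·e; e·y = y = y·e.
Whereas x ∉ Z(G) since x·y = xy ≠ x¹²y = y·x.
Checking each of the 26 elements this way gives Z(G) = {e}, of order 1.

Answer: {e}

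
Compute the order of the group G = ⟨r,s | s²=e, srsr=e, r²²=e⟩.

Enumerate words in the generators, reducing via the relations: the distinct elements are
  {e, r, s, rs, r², r³, r⁴, r⁵, r⁶, r⁷, r⁸, r⁹, r²s, r²¹, r²⁰, r³s, r¹², r¹³, r¹¹, r¹⁰, r¹⁴, r¹⁵, r¹⁶, r¹⁷, r¹⁸, r¹⁹, r⁴s, r⁵s, r⁶s, r⁷s, r⁸s, r⁹s, r²¹s, r²⁰s, r¹²s, r¹³s, r¹¹s, r¹⁰s, r¹⁴s, r¹⁵s, r¹⁶s, r¹⁷s, r¹⁸s, r¹⁹s}.
No further products give new elements, so |G| = 44.

Answer: 44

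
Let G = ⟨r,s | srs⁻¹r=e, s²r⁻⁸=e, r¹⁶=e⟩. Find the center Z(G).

An element z ∈ Z(G) iff z commutes with every generator.
For example r⁸ is central: (r⁸)·r = r⁹ = r·(r⁸); (r⁸)·s = s⁻¹ = s·(r⁸).
Whereas r ∉ Z(G) since r·s = rs ≠ r⁷s⁻¹ = s·r.
Checking each of the 32 elements this way gives Z(G) = {e, r⁸}, of order 2.

Answer: {e, r⁸}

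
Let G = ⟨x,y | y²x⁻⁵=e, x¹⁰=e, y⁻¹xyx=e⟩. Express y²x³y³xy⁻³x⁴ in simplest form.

Multiply left to right, reducing at each step:
  (x⁵) · x³ = x⁸
  (x⁸) · y³ = x³y
  (x³y) · x = x²y
  (x²y) · y⁻³ = x⁷
  (x⁷) · x⁴ = x

Answer: x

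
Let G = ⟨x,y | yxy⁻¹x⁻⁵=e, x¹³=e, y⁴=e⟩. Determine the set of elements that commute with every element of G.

An element z ∈ Z(G) iff z commutes with every generator.
For example e is central: e·x = x = x·e; e·y = y = y·e.
Whereas x ∉ Z(G) since x·y = xy ≠ x⁵y = y·x.
Checking each of the 52 elements this way gives Z(G) = {e}, of order 1.

Answer: {e}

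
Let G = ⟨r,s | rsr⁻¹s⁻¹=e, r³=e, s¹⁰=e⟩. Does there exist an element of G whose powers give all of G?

|G| = 30. The element rs has order 30 (its powers give 30 distinct elements), so ⟨rs⟩ = G and G is cyclic.

Answer: Yes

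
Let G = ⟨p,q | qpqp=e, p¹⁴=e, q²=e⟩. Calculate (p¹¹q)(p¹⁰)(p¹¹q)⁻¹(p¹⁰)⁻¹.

[(p¹¹q), (p¹⁰)] = (p¹¹q)·(p¹⁰)·(p¹¹q)⁻¹·(p¹⁰)⁻¹.
  (p¹¹q) · (p¹⁰) = pq
  (pq) · (p¹¹q) = p⁴
  (p⁴) · (p⁴) = p⁸

Answer: p⁸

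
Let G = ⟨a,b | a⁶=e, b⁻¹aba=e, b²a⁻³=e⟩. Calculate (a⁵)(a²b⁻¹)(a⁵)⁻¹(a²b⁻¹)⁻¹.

[(a⁵), (a²b⁻¹)] = (a⁵)·(a²b⁻¹)·(a⁵)⁻¹·(a²b⁻¹)⁻¹.
  (a⁵) · (a²b⁻¹) = ab⁻¹
  (ab⁻¹) · a = b⁻¹
  (b⁻¹) · (a²b) = a⁴

Answer: a⁴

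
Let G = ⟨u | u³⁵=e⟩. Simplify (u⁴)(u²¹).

Compute (u⁴) · (u²¹) by multiplying left to right and reducing via the relations at each step:
  (u⁴) · u²¹ = u²⁵

Answer: u²⁵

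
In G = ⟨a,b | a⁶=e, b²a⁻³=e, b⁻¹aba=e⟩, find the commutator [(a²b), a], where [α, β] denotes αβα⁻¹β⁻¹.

[(a²b), a] = (a²b)·a·(a²b)⁻¹·a⁻¹.
  (a²b) · a = ab
  (ab) · (a²b⁻¹) = a⁵
  (a⁵) · (a⁵) = a⁴

Answer: a⁴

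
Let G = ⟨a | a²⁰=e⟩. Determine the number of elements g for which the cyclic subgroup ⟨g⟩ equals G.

G is cyclic of order 20. An element generates G iff its order is 20, and a cyclic group of order 20 has exactly φ(20) = 8 such elements.

Answer: 8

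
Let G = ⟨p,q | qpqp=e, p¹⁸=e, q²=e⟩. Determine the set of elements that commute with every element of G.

An element z ∈ Z(G) iff z commutes with every generator.
For example p⁹ is central: (p⁹)·p = p¹⁰ = p·(p⁹); (p⁹)·q = p⁹q = q·(p⁹).
Whereas p ∉ Z(G) since p·q = pq ≠ p¹⁷q = q·p.
Checking each of the 36 elements this way gives Z(G) = {e, p⁹}, of order 2.

Answer: {e, p⁹}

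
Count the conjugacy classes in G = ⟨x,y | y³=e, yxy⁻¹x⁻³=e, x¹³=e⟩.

The conjugacy classes (representative and size) are:
  [e] (size 1), [x] (size 3), [x⁵] (size 3), [x¹⁰] (size 3), [x⁸] (size 3), [x¹⁰y] (size 13), [x⁷y²] (size 13).
Class equation: 1 + 3 + 3 + 3 + 3 + 13 + 13 = 39 = |G|. So G has 7 conjugacy classes.

Answer: 7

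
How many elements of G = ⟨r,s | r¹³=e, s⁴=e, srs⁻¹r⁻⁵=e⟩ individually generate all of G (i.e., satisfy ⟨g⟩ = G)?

⟨g⟩ = G would require ord(g) = |G| = 52, but the maximum element order in G is 13 < 52. So G is not cyclic and no single element generates it: the count is 0.

Answer: 0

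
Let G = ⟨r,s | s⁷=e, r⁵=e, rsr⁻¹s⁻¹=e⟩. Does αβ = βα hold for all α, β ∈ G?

Each pair of generators commutes: r·s = rs = s·r. Since the generators pairwise commute, every element of G commutes with every other, so G is abelian.

Answer: Yes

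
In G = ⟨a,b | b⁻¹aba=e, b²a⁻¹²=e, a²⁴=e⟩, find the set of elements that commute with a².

⟨a²⟩ ⊆ C_G(a²) since powers of a² commute with a²; so |C_G(a²)| ≥ |⟨a²⟩| = 12.
By orbit–stabilizer, |C_G(a²)| = |G| / |conj. class of a²| = 48 / 2 = 24.
The 24 elements commuting with a² are {e, a, a², a³, a⁴, a⁵, a⁶, a⁷, a⁸, a⁹, a¹⁰, a¹¹, a¹², a¹³, a¹⁴, a¹⁵, a¹⁶, a¹⁷, a¹⁸, a¹⁹, a²⁰, a²¹, a²², a²³}.

Answer: {e, a, a², a³, a⁴, a⁵, a⁶, a⁷, a⁸, a⁹, a¹⁰, a¹¹, a¹², a¹³, a¹⁴, a¹⁵, a¹⁶, a¹⁷, a¹⁸, a¹⁹, a²⁰, a²¹, a²², a²³}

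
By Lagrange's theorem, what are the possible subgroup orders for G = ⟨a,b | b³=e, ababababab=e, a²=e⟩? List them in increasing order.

|G| = 60 = 2² · 3 · 5. By Lagrange's theorem the order of any subgroup divides 60; the divisors of 60 are 1, 2, 3, 4, 5, 6, 10, 12, 15, 20, 30, 60.

Answer: 1, 2, 3, 4, 5, 6, 10, 12, 15, 20, 30, 60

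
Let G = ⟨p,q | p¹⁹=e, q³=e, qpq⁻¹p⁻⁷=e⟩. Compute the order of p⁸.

Compute successive powers until reaching e:
  (p⁸)¹ = p⁸, (p⁸)² = p¹⁶, (p⁸)³ = p⁵, (p⁸)⁴ = p¹³, (p⁸)⁵ = p², (p⁸)⁶ = p¹⁰, (p⁸)⁷ = p¹⁸, (p⁸)⁸ = p⁷, (p⁸)⁹ = p¹⁵, (p⁸)¹⁰ = p⁴, (p⁸)¹¹ = p¹², (p⁸)¹² = p, (p⁸)¹³ = p⁹, (p⁸)¹⁴ = p¹⁷, (p⁸)¹⁵ = p⁶, (p⁸)¹⁶ = p¹⁴, (p⁸)¹⁷ = p³, (p⁸)¹⁸ = p¹¹, (p⁸)¹⁹ = e.
The smallest positive k with (p⁸)ᵏ = e is 19.

Answer: 19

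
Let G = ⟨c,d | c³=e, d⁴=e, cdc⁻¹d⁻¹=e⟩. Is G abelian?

Each pair of generators commutes: c·d = cd = d·c. Since the generators pairwise commute, every element of G commutes with every other, so G is abelian.

Answer: Yes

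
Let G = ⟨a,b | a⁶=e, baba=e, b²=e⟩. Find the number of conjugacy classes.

The conjugacy classes (representative and size) are:
  [e] (size 1), [a⁵] (size 2), [a⁴] (size 2), [a³] (size 1), [b] (size 3), [a³b] (size 3).
Class equation: 1 + 2 + 2 + 1 + 3 + 3 = 12 = |G|. So G has 6 conjugacy classes.

Answer: 6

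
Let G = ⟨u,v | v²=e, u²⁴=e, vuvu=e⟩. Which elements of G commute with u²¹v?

⟨u²¹v⟩ ⊆ C_G(u²¹v) since powers of u²¹v commute with u²¹v; so |C_G(u²¹v)| ≥ |⟨u²¹v⟩| = 2.
By orbit–stabilizer, |C_G(u²¹v)| = |G| / |conj. class of u²¹v| = 48 / 12 = 4.
The 4 elements commuting with u²¹v are {e, u¹², u⁹v, u²¹v}.

Answer: {e, u¹², u⁹v, u²¹v}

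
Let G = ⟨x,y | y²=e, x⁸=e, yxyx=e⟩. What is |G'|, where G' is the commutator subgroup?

G' = [G, G] is generated by all commutators. The generator-pair commutators are: [x, y] = x².
The subgroup they normally generate is {e, x², x⁴, x⁶}, of order 4.
Check: |G/G'| = 16/4 = 4 is the order of the abelianisation.

Answer: 4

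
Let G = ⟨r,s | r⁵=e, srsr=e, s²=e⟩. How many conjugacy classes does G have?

The conjugacy classes (representative and size) are:
  [e] (size 1), [r] (size 2), [r²] (size 2), [s] (size 5).
Class equation: 1 + 2 + 2 + 5 = 10 = |G|. So G has 4 conjugacy classes.

Answer: 4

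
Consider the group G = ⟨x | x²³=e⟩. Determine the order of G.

G is generated by a single element, so G is cyclic. The relator gives x²³ = e and no smaller power is forced to be e, so the 23 powers {e, x, x², x³, x⁴, x⁵, x⁶, x⁷, x⁸, x⁹, x²², x²¹, x²⁰, x¹², x¹³, x¹¹, x¹⁰, x¹⁴, x¹⁵, x¹⁶, x¹⁷, x¹⁸, x¹⁹} are distinct. Hence |G| = 23.

Answer: 23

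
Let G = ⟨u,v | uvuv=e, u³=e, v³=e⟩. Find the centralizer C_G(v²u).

⟨v²u⟩ ⊆ C_G(v²u) since powers of v²u commute with v²u; so |C_G(v²u)| ≥ |⟨v²u⟩| = 3.
By orbit–stabilizer, |C_G(v²u)| = |G| / |conj. class of v²u| = 12 / 4 = 3.
The 3 elements commuting with v²u are {e, u²v, v²u}.

Answer: {e, u²v, v²u}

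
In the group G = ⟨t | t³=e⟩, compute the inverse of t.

The order of t is 3 (smallest k with tᵏ = e), so t⁻¹ = t² = t².
Check: t · (t²) → t · t² = e, giving e as required.

Answer: t²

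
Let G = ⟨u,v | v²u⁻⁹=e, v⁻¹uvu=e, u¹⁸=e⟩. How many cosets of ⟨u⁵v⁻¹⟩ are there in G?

First find ord(u⁵v⁻¹) by computing successive powers:
  (u⁵v⁻¹)¹ = u⁵v⁻¹, (u⁵v⁻¹)² = u⁹, (u⁵v⁻¹)³ = u⁵v, (u⁵v⁻¹)⁴ = e.
So |⟨u⁵v⁻¹⟩| = ord(u⁵v⁻¹) = 4. With |G| = 36, by Lagrange [G : ⟨u⁵v⁻¹⟩] = 36/4 = 9.

Answer: 9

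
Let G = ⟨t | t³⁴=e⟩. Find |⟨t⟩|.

|⟨t⟩| equals the order of t. Compute successive powers until reaching e:
  t¹ = t, t² = t², t³ = t³, t⁴ = t⁴, t⁵ = t⁵, t⁶ = t⁶, t⁷ = t⁷, t⁸ = t⁸, t⁹ = t⁹, t¹⁰ = t¹⁰, t¹¹ = t¹¹, t¹² = t¹², t¹³ = t¹³, t¹⁴ = t¹⁴, t¹⁵ = t¹⁵, t¹⁶ = t¹⁶, t¹⁷ = t¹⁷, t¹⁸ = t¹⁸, t¹⁹ = t¹⁹, t²⁰ = t²⁰, t²¹ = t²¹, t²² = t²², t²³ = t²³, t²⁴ = t²⁴, t²⁵ = t²⁵, t²⁶ = t²⁶, t²⁷ = t²⁷, t²⁸ = t²⁸, t²⁹ = t²⁹, t³⁰ = t³⁰, t³¹ = t³¹, t³² = t³², t³³ = t³³, t³⁴ = e.
The smallest positive k with tᵏ = e is 34, so |⟨t⟩| = 34.

Answer: 34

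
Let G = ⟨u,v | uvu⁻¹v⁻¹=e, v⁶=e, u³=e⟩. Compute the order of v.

Compute successive powers until reaching e:
  v¹ = v, v² = v², v³ = v³, v⁴ = v⁴, v⁵ = v⁵, v⁶ = e.
The smallest positive k with vᵏ = e is 6.

Answer: 6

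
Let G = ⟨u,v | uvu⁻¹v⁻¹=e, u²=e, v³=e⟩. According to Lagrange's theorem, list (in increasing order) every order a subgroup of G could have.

|G| = 6 = 2 · 3. By Lagrange's theorem the order of any subgroup divides 6; the divisors of 6 are 1, 2, 3, 6.

Answer: 1, 2, 3, 6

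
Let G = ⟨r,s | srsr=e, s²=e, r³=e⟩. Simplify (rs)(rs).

Compute (rs) · (rs) by multiplying left to right and reducing via the relations at each step:
  (rs) · r = s
  s · s = e

Answer: e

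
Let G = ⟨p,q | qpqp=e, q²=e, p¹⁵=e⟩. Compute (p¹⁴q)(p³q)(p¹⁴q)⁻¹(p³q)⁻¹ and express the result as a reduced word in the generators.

[(p¹⁴q), (p³q)] = (p¹⁴q)·(p³q)·(p¹⁴q)⁻¹·(p³q)⁻¹.
  (p¹⁴q) · (p³q) = p¹¹
  (p¹¹) · (p¹⁴q) = p¹⁰q
  (p¹⁰q) · (p³q) = p⁷

Answer: p⁷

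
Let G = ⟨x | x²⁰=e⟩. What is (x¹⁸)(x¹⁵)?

Compute (x¹⁸) · (x¹⁵) by multiplying left to right and reducing via the relations at each step:
  (x¹⁸) · x¹⁵ = x¹³

Answer: x¹³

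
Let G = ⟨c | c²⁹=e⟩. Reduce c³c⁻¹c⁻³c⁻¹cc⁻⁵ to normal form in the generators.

Multiply left to right, reducing at each step:
  (c³) · c⁻¹ = c²
  (c²) · c⁻³ = c²⁸
  (c²⁸) · c⁻¹ = c²⁷
  (c²⁷) · c = c²⁸
  (c²⁸) · c⁻⁵ = c²³

Answer: c²³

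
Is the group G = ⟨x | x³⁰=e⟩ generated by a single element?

|G| = 30. The element x has order 30 (its powers give 30 distinct elements), so ⟨x⟩ = G and G is cyclic.

Answer: Yes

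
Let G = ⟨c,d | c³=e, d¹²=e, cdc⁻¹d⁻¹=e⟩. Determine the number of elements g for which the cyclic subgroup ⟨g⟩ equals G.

⟨g⟩ = G would require ord(g) = |G| = 36, but the maximum element order in G is 12 < 36. So G is not cyclic and no single element generates it: the count is 0.

Answer: 0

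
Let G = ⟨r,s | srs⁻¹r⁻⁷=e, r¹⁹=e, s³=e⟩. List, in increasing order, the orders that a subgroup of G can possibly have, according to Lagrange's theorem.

|G| = 57 = 3 · 19. By Lagrange's theorem the order of any subgroup divides 57; the divisors of 57 are 1, 3, 19, 57.

Answer: 1, 3, 19, 57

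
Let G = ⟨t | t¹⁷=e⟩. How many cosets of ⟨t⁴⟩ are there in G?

First find ord(t⁴) by computing successive powers:
  (t⁴)¹ = t⁴, (t⁴)² = t⁸, (t⁴)³ = t¹², (t⁴)⁴ = t¹⁶, (t⁴)⁵ = t³, (t⁴)⁶ = t⁷, (t⁴)⁷ = t¹¹, (t⁴)⁸ = t¹⁵, (t⁴)⁹ = t², (t⁴)¹⁰ = t⁶, (t⁴)¹¹ = t¹⁰, (t⁴)¹² = t¹⁴, (t⁴)¹³ = t, (t⁴)¹⁴ = t⁵, (t⁴)¹⁵ = t⁹, (t⁴)¹⁶ = t¹³, (t⁴)¹⁷ = e.
So |⟨t⁴⟩| = ord(t⁴) = 17. With |G| = 17, by Lagrange [G : ⟨t⁴⟩] = 17/17 = 1.

Answer: 1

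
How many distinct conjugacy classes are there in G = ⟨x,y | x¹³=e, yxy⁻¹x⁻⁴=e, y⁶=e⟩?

The conjugacy classes (representative and size) are:
  [e] (size 1), [x⁴] (size 6), [x¹¹] (size 6), [x⁷y] (size 13), [x⁸y²] (size 13), [x¹²y³] (size 13), [x⁵y⁴] (size 13), [x¹¹y⁵] (size 13).
Class equation: 1 + 6 + 6 + 13 + 13 + 13 + 13 + 13 = 78 = |G|. So G has 8 conjugacy classes.

Answer: 8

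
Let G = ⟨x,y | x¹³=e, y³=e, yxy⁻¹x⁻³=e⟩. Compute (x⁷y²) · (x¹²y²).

Compute (x⁷y²) · (x¹²y²) by multiplying left to right and reducing via the relations at each step:
  (x⁷y²) · x¹² = x¹¹y²
  (x¹¹y²) · y² = x¹¹y

Answer: x¹¹y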